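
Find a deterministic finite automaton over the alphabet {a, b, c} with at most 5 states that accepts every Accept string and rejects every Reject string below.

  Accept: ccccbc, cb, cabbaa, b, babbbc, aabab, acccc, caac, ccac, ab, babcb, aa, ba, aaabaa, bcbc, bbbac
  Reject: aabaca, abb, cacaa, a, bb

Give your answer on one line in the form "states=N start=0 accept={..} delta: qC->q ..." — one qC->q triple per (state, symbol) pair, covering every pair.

Fold the examples into a partial DFA from state 0: repeatedly fix the first undefined (state, symbol) met by the shortest-then-alphabetical prefix, trying targets in increasing order and rejecting any under which an Accept and a Reject string meet in one state with the same remainder; add a state when all current targets are rejected. Accepting states are where Accept strings end.
a: 0a undefined. 0a->0: no, aa/a meet in 0. Open state 1: 0a->1.
b: 0b undefined. 0b->0: no, b/bb meet in 0. 0b->1: no, b/a meet in 1. Open state 2: 0b->2.
c: 0c undefined. 0c->0: ok.
aa: 1a undefined. 1a->0: ok.
ab: 1b undefined. 1b->0: no, cb/abb meet in 2. 1b->1: no, cabbaa/abb meet in 1. 1b->2: ok.
ac: 1c undefined. 1c->0: no, acccc/cacaa meet in 0. 1c->1: no, acccc/cacaa meet in 1. 1c->2: no, aaabaa/cacaa meet in 2 with "aa" left. Open state 3: 1c->3.
ba: 2a undefined. 2a->0: no, aaabaa/aabaca meet in 1. 2a->1: no, ba/a meet in 1. 2a->2: no, aabab/abb meet in 2 with "b" left. 2a->3: ok.
bb: 2b undefined. 2b->0: no, cabbaa/abb meet in 0. 2b->1: no, cabbaa/abb meet in 1. 2b->2: no, cb/abb meet in 2. 2b->3: no, cabbaa/cacaa meet in 3 with "aa" left. Open state 4: 2b->4.
bc: 2c undefined. 2c->0: ok.
acc: 3c undefined. 3c->0: ok.
bab: 3b undefined. 3b->0: ok.
bbb: 4b undefined. 4b->0: ok.
caca: 3a undefined. 3a->0: ok.
cabba: 4a undefined. 4a->0: no, cabbaa/aabaca meet in 1. 4a->1: ok.
babbbc: 4c undefined. 4c->0: ok.
All examples now run through 5 states with every (state, symbol) defined. Accept strings end in {0,2,3}, Reject strings end in {1,4}; accept={0,2,3}.

states=5 start=0 accept={0,2,3} delta: 0a->1 0b->2 0c->0 1a->0 1b->2 1c->3 2a->3 2b->4 2c->0 3a->0 3b->0 3c->0 4a->1 4b->0 4c->0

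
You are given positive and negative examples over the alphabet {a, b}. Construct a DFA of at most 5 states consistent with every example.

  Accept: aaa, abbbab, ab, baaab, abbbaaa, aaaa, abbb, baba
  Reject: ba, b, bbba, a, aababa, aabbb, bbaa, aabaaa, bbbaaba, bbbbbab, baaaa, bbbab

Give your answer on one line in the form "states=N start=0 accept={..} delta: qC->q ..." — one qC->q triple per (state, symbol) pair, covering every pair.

Grow the machine one transition at a time. Run the examples from 0; the earliest place one falls off (shortest prefix, ties alphabetical) gets sent to the lowest-numbered state that keeps every Accept/Reject pair distinguishable — a pair clashes when both reach the same state with identical unread suffix — and to a fresh state only if none does.
a: 0a undefined. 0a->0: no, aaa/a meet in 0. Open state 1: 0a->1.
b: 0b undefined. 0b->0: no, ab/bbbbbab meet in 1 with "b" left. 0b->1: ok.
aa: 1a undefined. 1a->0: no, aaa/b meet in 1. 1a->1: no, aaa/ba meet in 1. Open state 2: 1a->2.
ab: 1b undefined. 1b->0: ok.
aaa: 2a undefined. 2a->0: no, aaaa/b meet in 1. 2a->1: no, aaa/b meet in 1. 2a->2: no, aaa/ba meet in 2. Open state 3: 2a->3.
aab: 2b undefined. 2b->0: no, aaa/aabaaa meet in 3. 2b->1: no, aaaa/aabaaa meet in 3 with "a" left. 2b->2: ok.
aaaa: 3a undefined. 3a->0: no, baaab/b meet in 1. 3a->1: no, aaaa/b meet in 1. 3a->2: no, aaa/aabaaa meet in 3. 3a->3: no, aaa/aabaaa meet in 3. Open state 4: 3a->4.
aabab: 3b undefined. 3b->0: ok.
baaaa: 4a undefined. 4a->0: no, abbbab/aabaaa meet in 0. 4a->1: ok.
baaab: 4b undefined. 4b->0: ok.
All examples now run through 5 states with every (state, symbol) defined. Accept strings end in {0,3,4}, Reject strings end in {1,2}; accept={0,3,4}.

states=5 start=0 accept={0,3,4} delta: 0a->1 0b->1 1a->2 1b->0 2a->3 2b->2 3a->4 3b->0 4a->1 4b->0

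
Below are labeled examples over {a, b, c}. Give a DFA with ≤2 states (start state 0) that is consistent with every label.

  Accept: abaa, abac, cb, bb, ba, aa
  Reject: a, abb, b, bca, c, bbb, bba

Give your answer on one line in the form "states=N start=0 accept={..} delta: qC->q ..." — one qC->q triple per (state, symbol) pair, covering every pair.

states=2 start=0 accept={0} delta: 0a->1 0b->1 0c->1 1a->0 1b->0 1c->0

State merging on the prefix tree: take the shortest (then alphabetical) example prefix whose next move is undefined and point that move at state 0, else 1, else 2, ...; a target is out if some Accept/Reject pair would then sit in one state with the same input left (inseparable). If every existing state is out, open a new one.
a: 0a undefined. 0a->0: no, bb/abb meet in 0 with "bb" left. Open state 1: 0a->1.
b: 0b undefined. 0b->0: no, bb/b meet in 0. 0b->1: ok.
c: 0c undefined. 0c->0: no, cb/a meet in 1. 0c->1: ok.
aa: 1a undefined. 1a->0: ok.
ab: 1b undefined. 1b->0: ok.
bc: 1c undefined. 1c->0: ok.
All examples now run through 2 states with every (state, symbol) defined. Accept strings end in {0}, Reject strings end in {1}; accept={0}.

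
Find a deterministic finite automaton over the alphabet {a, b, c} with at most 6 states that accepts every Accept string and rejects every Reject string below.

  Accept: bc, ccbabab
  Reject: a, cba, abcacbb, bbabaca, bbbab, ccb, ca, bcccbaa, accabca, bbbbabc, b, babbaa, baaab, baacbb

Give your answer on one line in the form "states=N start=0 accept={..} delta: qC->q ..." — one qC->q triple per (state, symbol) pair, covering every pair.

states=4 start=0 accept={3} delta: 0a->0 0b->1 0c->0 1a->1 1b->2 1c->3 2a->2 2b->3 2c->0 3a->0 3b->1 3c->0

Grow the machine one transition at a time. Run the examples from 0; the earliest place one falls off (shortest prefix, ties alphabetical) gets sent to the lowest-numbered state that keeps every Accept/Reject pair distinguishable — a pair clashes when both reach the same state with identical unread suffix — and to a fresh state only if none does.
a: 0a undefined. 0a->0: ok.
b: 0b undefined. 0b->0: no, bc/bbbbabc meet in 0 with "c" left. Open state 1: 0b->1.
c: 0c undefined. 0c->0: ok.
ba: 1a undefined. 1a->0: no, ccbabab/ccb meet in 1. 1a->1: ok.
bb: 1b undefined. 1b->0: no, bc/bbbbabc meet in 1 with "c" left. 1b->1: no, bc/bbbbabc meet in 1 with "c" left. Open state 2: 1b->2.
bc: 1c undefined. 1c->0: no, bc/a meet in 0. 1c->1: no, bc/cba meet in 1. 1c->2: no, bc/baaab meet in 2. Open state 3: 1c->3.
bba: 2a undefined. 2a->0: no, ccbabab/cba meet in 1. 2a->1: no, ccbabab/baaab meet in 2. 2a->2: ok.
bbb: 2b undefined. 2b->0: no, ccbabab/a meet in 0. 2b->1: no, bc/bbbbabc meet in 3. 2b->2: no, ccbabab/bbbab meet in 2. 2b->3: ok.
bcc: 3c undefined. 3c->0: ok.
abca: 3a undefined. 3a->0: ok.
bbbb: 3b undefined. 3b->0: no, bc/bbbbabc meet in 3. 3b->1: ok.
bbbbabc: 2c undefined. 2c->0: ok.
All examples now run through 4 states with every (state, symbol) defined. Accept strings end in {3}, Reject strings end in {0,1,2}; accept={3}.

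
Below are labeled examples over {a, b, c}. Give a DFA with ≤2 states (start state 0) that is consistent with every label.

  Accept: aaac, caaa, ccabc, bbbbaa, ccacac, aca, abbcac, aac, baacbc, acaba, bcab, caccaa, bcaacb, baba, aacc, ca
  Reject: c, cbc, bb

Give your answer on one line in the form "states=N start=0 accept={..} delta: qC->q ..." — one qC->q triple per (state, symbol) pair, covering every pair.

states=2 start=0 accept={1} delta: 0a->1 0b->0 0c->0 1a->1 1b->1 1c->1

Fold the examples into a partial DFA from state 0: repeatedly fix the first undefined (state, symbol) met by the shortest-then-alphabetical prefix, trying targets in increasing order and rejecting any under which an Accept and a Reject string meet in one state with the same remainder; add a state when all current targets are rejected. Accepting states are where Accept strings end.
a: 0a undefined. 0a->0: no, aaac/c meet in 0 with "c" left. Open state 1: 0a->1.
b: 0b undefined. 0b->0: ok.
c: 0c undefined. 0c->0: ok.
aa: 1a undefined. 1a->0: no, bbbbaa/c meet in 0. 1a->1: ok.
ab: 1b undefined. 1b->0: no, ccabc/c meet in 0. 1b->1: ok.
ac: 1c undefined. 1c->0: no, aaac/c meet in 0. 1c->1: ok.
All examples now run through 2 states with every (state, symbol) defined. Accept strings end in {1}, Reject strings end in {0}; accept={1}.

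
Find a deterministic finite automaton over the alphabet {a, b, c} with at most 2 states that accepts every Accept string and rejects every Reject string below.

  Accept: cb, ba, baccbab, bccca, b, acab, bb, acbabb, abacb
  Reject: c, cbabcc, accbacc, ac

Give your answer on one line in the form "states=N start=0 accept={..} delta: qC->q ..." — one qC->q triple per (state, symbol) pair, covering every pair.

states=2 start=0 accept={0} delta: 0a->0 0b->0 0c->1 1a->0 1b->0 1c->1

Fold the examples into a partial DFA from state 0: repeatedly fix the first undefined (state, symbol) met by the shortest-then-alphabetical prefix, trying targets in increasing order and rejecting any under which an Accept and a Reject string meet in one state with the same remainder; add a state when all current targets are rejected. Accepting states are where Accept strings end.
a: 0a undefined. 0a->0: ok.
b: 0b undefined. 0b->0: ok.
c: 0c undefined. 0c->0: no, cb/c meet in 0. Open state 1: 0c->1.
cb: 1b undefined. 1b->0: ok.
aca: 1a undefined. 1a->0: ok.
acc: 1c undefined. 1c->0: no, cb/cbabcc meet in 0. 1c->1: ok.
All examples now run through 2 states with every (state, symbol) defined. Accept strings end in {0}, Reject strings end in {1}; accept={0}.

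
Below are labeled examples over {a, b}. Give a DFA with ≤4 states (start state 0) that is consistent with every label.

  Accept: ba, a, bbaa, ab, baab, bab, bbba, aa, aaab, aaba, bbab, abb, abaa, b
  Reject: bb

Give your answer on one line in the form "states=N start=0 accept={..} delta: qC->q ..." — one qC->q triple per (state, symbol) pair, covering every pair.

states=4 start=0 accept={0,1,2} delta: 0a->1 0b->2 1a->0 1b->0 2a->0 2b->3 3a->0 3b->0

Grow the machine one transition at a time. Run the examples from 0; the earliest place one falls off (shortest prefix, ties alphabetical) gets sent to the lowest-numbered state that keeps every Accept/Reject pair distinguishable — a pair clashes when both reach the same state with identical unread suffix — and to a fresh state only if none does.
a: 0a undefined. 0a->0: no, abb/bb meet in 0 with "bb" left. Open state 1: 0a->1.
b: 0b undefined. 0b->0: no, b/bb meet in 0. 0b->1: no, ab/bb meet in 1 with "b" left. Open state 2: 0b->2.
aa: 1a undefined. 1a->0: ok.
ab: 1b undefined. 1b->0: ok.
ba: 2a undefined. 2a->0: ok.
bb: 2b undefined. 2b->0: no, ba/bb meet in 0. 2b->1: no, a/bb meet in 1. 2b->2: no, bab/bb meet in 2. Open state 3: 2b->3.
bba: 3a undefined. 3a->0: ok.
bbb: 3b undefined. 3b->0: ok.
All examples now run through 4 states with every (state, symbol) defined. Accept strings end in {0,1,2}, Reject strings end in {3}; accept={0,1,2}.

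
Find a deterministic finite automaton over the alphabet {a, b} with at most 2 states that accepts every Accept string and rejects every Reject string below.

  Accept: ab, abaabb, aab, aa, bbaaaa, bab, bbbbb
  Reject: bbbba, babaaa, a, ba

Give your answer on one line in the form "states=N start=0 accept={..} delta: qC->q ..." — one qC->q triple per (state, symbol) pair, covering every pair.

State merging on the prefix tree: take the shortest (then alphabetical) example prefix whose next move is undefined and point that move at state 0, else 1, else 2, ...; a target is out if some Accept/Reject pair would then sit in one state with the same input left (inseparable). If every existing state is out, open a new one.
a: 0a undefined. 0a->0: no, aa/a meet in 0. Open state 1: 0a->1.
b: 0b undefined. 0b->0: ok.
aa: 1a undefined. 1a->0: ok.
ab: 1b undefined. 1b->0: ok.
All examples now run through 2 states with every (state, symbol) defined. Accept strings end in {0}, Reject strings end in {1}; accept={0}.

states=2 start=0 accept={0} delta: 0a->1 0b->0 1a->0 1b->0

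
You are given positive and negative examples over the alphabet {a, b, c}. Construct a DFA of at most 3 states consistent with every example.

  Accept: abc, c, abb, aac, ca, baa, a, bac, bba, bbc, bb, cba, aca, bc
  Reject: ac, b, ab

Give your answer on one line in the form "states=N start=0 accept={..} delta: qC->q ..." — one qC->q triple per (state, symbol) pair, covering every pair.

states=3 start=0 accept={0,1} delta: 0a->1 0b->2 0c->0 1a->0 1b->2 1c->2 2a->0 2b->0 2c->0

Fold the examples into a partial DFA from state 0: repeatedly fix the first undefined (state, symbol) met by the shortest-then-alphabetical prefix, trying targets in increasing order and rejecting any under which an Accept and a Reject string meet in one state with the same remainder; add a state when all current targets are rejected. Accepting states are where Accept strings end.
a: 0a undefined. 0a->0: no, c/ac meet in 0 with "c" left. Open state 1: 0a->1.
b: 0b undefined. 0b->0: no, bac/ac meet in 1 with "c" left. 0b->1: no, a/b meet in 1. Open state 2: 0b->2.
c: 0c undefined. 0c->0: ok.
aa: 1a undefined. 1a->0: ok.
ab: 1b undefined. 1b->0: no, abc/ab meet in 0. 1b->1: no, abc/ac meet in 1 with "c" left. 1b->2: ok.
ac: 1c undefined. 1c->0: no, c/ac meet in 0. 1c->1: no, ca/ac meet in 1. 1c->2: ok.
ba: 2a undefined. 2a->0: ok.
bb: 2b undefined. 2b->0: ok.
bc: 2c undefined. 2c->0: ok.
All examples now run through 3 states with every (state, symbol) defined. Accept strings end in {0,1}, Reject strings end in {2}; accept={0,1}.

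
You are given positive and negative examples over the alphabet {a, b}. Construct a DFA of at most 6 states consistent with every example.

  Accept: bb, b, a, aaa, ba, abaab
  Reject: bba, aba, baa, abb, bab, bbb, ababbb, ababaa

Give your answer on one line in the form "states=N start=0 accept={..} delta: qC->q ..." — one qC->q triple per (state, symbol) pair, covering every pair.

Grow the machine one transition at a time. Run the examples from 0; the earliest place one falls off (shortest prefix, ties alphabetical) gets sent to the lowest-numbered state that keeps every Accept/Reject pair distinguishable — a pair clashes when both reach the same state with identical unread suffix — and to a fresh state only if none does.
a: 0a undefined. 0a->0: no, bb/abb meet in 0 with "bb" left. Open state 1: 0a->1.
b: 0b undefined. 0b->0: no, bb/bbb meet in 0. 0b->1: no, aaa/baa meet in 1 with "aa" left. Open state 2: 0b->2.
aa: 1a undefined. 1a->0: ok.
ab: 1b undefined. 1b->0: no, bb/ababbb meet in 2 with "b" left. 1b->1: no, a/abb meet in 1. 1b->2: no, bb/abb meet in 2 with "b" left. Open state 3: 1b->3.
ba: 2a undefined. 2a->0: no, b/bab meet in 2. 2a->1: ok.
bb: 2b undefined. 2b->0: no, bb/baa meet in 0. 2b->1: ok.
aba: 3a undefined. 3a->0: no, abaab/bab meet in 3. 3a->1: no, bb/aba meet in 1. 3a->2: no, bb/ababaa meet in 1. 3a->3: no, abaab/abb meet in 3 with "b" left. Open state 4: 3a->4.
abb: 3b undefined. 3b->0: ok.
abaa: 4a undefined. 4a->0: ok.
abab: 4b undefined. 4b->0: no, bb/ababbb meet in 1. 4b->1: no, bb/ababaa meet in 1. 4b->2: ok.
All examples now run through 5 states with every (state, symbol) defined. Accept strings end in {1,2}, Reject strings end in {0,3,4}; accept={1,2}.

states=5 start=0 accept={1,2} delta: 0a->1 0b->2 1a->0 1b->3 2a->1 2b->1 3a->4 3b->0 4a->0 4b->2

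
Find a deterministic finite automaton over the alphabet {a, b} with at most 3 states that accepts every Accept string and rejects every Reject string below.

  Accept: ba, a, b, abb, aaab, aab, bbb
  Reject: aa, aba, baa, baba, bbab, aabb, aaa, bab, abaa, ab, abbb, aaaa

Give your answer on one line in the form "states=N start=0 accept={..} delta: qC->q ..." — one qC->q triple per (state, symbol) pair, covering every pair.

states=3 start=0 accept={0,1} delta: 0a->1 0b->0 1a->2 1b->2 2a->2 2b->1

State merging on the prefix tree: take the shortest (then alphabetical) example prefix whose next move is undefined and point that move at state 0, else 1, else 2, ...; a target is out if some Accept/Reject pair would then sit in one state with the same input left (inseparable). If every existing state is out, open a new one.
a: 0a undefined. 0a->0: no, ba/aba meet in 0 with "ba" left. Open state 1: 0a->1.
b: 0b undefined. 0b->0: ok.
aa: 1a undefined. 1a->0: no, ba/aaa meet in 1. 1a->1: no, ba/aa meet in 1. Open state 2: 1a->2.
ab: 1b undefined. 1b->0: no, ba/aba meet in 1. 1b->1: no, ba/bbab meet in 1. 1b->2: ok.
aaa: 2a undefined. 2a->0: no, ba/abaa meet in 1. 2a->1: no, ba/aba meet in 1. 2a->2: ok.
aab: 2b undefined. 2b->0: no, b/aabb meet in 0. 2b->1: ok.
All examples now run through 3 states with every (state, symbol) defined. Accept strings end in {0,1}, Reject strings end in {2}; accept={0,1}.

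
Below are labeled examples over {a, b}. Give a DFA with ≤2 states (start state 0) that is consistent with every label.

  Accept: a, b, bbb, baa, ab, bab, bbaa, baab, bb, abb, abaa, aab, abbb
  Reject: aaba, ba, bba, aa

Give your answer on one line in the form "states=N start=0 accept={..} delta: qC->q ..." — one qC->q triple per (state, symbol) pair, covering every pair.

Grow the machine one transition at a time. Run the examples from 0; the earliest place one falls off (shortest prefix, ties alphabetical) gets sent to the lowest-numbered state that keeps every Accept/Reject pair distinguishable — a pair clashes when both reach the same state with identical unread suffix — and to a fresh state only if none does.
a: 0a undefined. 0a->0: no, a/aa meet in 0. Open state 1: 0a->1.
b: 0b undefined. 0b->0: no, a/ba meet in 1. 0b->1: ok.
aa: 1a undefined. 1a->0: ok.
ab: 1b undefined. 1b->0: no, a/bba meet in 1. 1b->1: ok.
All examples now run through 2 states with every (state, symbol) defined. Accept strings end in {1}, Reject strings end in {0}; accept={1}.

states=2 start=0 accept={1} delta: 0a->1 0b->1 1a->0 1b->1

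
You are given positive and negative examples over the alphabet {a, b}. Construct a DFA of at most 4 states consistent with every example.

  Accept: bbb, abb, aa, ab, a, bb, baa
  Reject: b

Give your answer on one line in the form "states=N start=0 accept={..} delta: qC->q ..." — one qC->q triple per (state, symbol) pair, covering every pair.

Fold the examples into a partial DFA from state 0: repeatedly fix the first undefined (state, symbol) met by the shortest-then-alphabetical prefix, trying targets in increasing order and rejecting any under which an Accept and a Reject string meet in one state with the same remainder; add a state when all current targets are rejected. Accepting states are where Accept strings end.
a: 0a undefined. 0a->0: no, ab/b meet in 0 with "b" left. Open state 1: 0a->1.
b: 0b undefined. 0b->0: no, bbb/b meet in 0. 0b->1: no, a/b meet in 1. Open state 2: 0b->2.
aa: 1a undefined. 1a->0: ok.
ab: 1b undefined. 1b->0: no, abb/b meet in 2. 1b->1: ok.
ba: 2a undefined. 2a->0: ok.
bb: 2b undefined. 2b->0: no, bbb/b meet in 2. 2b->1: ok.
All examples now run through 3 states with every (state, symbol) defined. Accept strings end in {0,1}, Reject strings end in {2}; accept={0,1}.

states=3 start=0 accept={0,1} delta: 0a->1 0b->2 1a->0 1b->1 2a->0 2b->1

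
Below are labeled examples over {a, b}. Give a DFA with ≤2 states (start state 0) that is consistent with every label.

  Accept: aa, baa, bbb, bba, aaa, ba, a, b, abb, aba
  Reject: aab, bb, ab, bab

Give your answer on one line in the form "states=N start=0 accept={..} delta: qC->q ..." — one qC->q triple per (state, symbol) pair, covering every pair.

states=2 start=0 accept={1} delta: 0a->1 0b->1 1a->1 1b->0

Fold the examples into a partial DFA from state 0: repeatedly fix the first undefined (state, symbol) met by the shortest-then-alphabetical prefix, trying targets in increasing order and rejecting any under which an Accept and a Reject string meet in one state with the same remainder; add a state when all current targets are rejected. Accepting states are where Accept strings end.
a: 0a undefined. 0a->0: no, b/aab meet in 0 with "b" left. Open state 1: 0a->1.
b: 0b undefined. 0b->0: no, bbb/bb meet in 0. 0b->1: ok.
aa: 1a undefined. 1a->0: no, baa/aab meet in 1. 1a->1: ok.
ab: 1b undefined. 1b->0: ok.
All examples now run through 2 states with every (state, symbol) defined. Accept strings end in {1}, Reject strings end in {0}; accept={1}.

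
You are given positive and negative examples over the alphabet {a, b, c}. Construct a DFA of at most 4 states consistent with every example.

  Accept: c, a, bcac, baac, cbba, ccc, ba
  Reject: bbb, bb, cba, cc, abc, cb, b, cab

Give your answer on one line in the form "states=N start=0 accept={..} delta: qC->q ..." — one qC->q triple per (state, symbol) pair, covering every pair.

states=4 start=0 accept={0,2} delta: 0a->0 0b->1 0c->2 1a->0 1b->1 1c->1 2a->0 2b->3 2c->3 3a->1 3b->0 3c->0

Fold the examples into a partial DFA from state 0: repeatedly fix the first undefined (state, symbol) met by the shortest-then-alphabetical prefix, trying targets in increasing order and rejecting any under which an Accept and a Reject string meet in one state with the same remainder; add a state when all current targets are rejected. Accepting states are where Accept strings end.
a: 0a undefined. 0a->0: ok.
b: 0b undefined. 0b->0: no, c/abc meet in 0 with "c" left. Open state 1: 0b->1.
c: 0c undefined. 0c->0: no, c/cc meet in 0. 0c->1: no, c/b meet in 1. Open state 2: 0c->2.
ba: 1a undefined. 1a->0: ok.
bb: 1b undefined. 1b->0: no, a/bb meet in 0. 1b->1: ok.
bc: 1c undefined. 1c->0: no, a/abc meet in 0. 1c->1: ok.
ca: 2a undefined. 2a->0: ok.
cb: 2b undefined. 2b->0: no, a/cba meet in 0. 2b->1: no, a/cba meet in 0. 2b->2: no, c/cb meet in 2. Open state 3: 2b->3.
cc: 2c undefined. 2c->0: no, a/cc meet in 0. 2c->1: no, ccc/bbb meet in 1. 2c->2: no, c/cc meet in 2. 2c->3: ok.
cba: 3a undefined. 3a->0: no, a/cba meet in 0. 3a->1: ok.
cbb: 3b undefined. 3b->0: ok.
ccc: 3c undefined. 3c->0: ok.
All examples now run through 4 states with every (state, symbol) defined. Accept strings end in {0,2}, Reject strings end in {1,3}; accept={0,2}.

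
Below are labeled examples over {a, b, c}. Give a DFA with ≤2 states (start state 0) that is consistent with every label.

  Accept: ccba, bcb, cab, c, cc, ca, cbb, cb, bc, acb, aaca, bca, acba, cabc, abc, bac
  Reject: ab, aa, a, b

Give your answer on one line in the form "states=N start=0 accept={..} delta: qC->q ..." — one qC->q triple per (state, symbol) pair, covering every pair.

states=2 start=0 accept={1} delta: 0a->0 0b->0 0c->1 1a->1 1b->1 1c->1

State merging on the prefix tree: take the shortest (then alphabetical) example prefix whose next move is undefined and point that move at state 0, else 1, else 2, ...; a target is out if some Accept/Reject pair would then sit in one state with the same input left (inseparable). If every existing state is out, open a new one.
a: 0a undefined. 0a->0: ok.
b: 0b undefined. 0b->0: ok.
c: 0c undefined. 0c->0: no, ccba/ab meet in 0. Open state 1: 0c->1.
ca: 1a undefined. 1a->0: no, cab/ab meet in 0. 1a->1: ok.
cb: 1b undefined. 1b->0: no, bcb/ab meet in 0. 1b->1: ok.
cc: 1c undefined. 1c->0: no, ccba/ab meet in 0. 1c->1: ok.
All examples now run through 2 states with every (state, symbol) defined. Accept strings end in {1}, Reject strings end in {0}; accept={1}.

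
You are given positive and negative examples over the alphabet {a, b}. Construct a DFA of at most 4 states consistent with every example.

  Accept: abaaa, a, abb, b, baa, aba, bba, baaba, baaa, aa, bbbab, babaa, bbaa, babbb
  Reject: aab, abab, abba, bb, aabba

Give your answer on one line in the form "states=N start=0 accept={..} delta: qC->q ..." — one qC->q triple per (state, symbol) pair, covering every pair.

Grow the machine one transition at a time. Run the examples from 0; the earliest place one falls off (shortest prefix, ties alphabetical) gets sent to the lowest-numbered state that keeps every Accept/Reject pair distinguishable — a pair clashes when both reach the same state with identical unread suffix — and to a fresh state only if none does.
a: 0a undefined. 0a->0: no, abb/bb meet in 0 with "bb" left. Open state 1: 0a->1.
b: 0b undefined. 0b->0: no, b/bb meet in 0. 0b->1: ok.
aa: 1a undefined. 1a->0: no, a/aab meet in 1. 1a->1: ok.
ab: 1b undefined. 1b->0: no, abaaa/abba meet in 1. 1b->1: no, abaaa/aab meet in 1. Open state 2: 1b->2.
aba: 2a undefined. 2a->0: no, abaaa/abab meet in 1. 2a->1: ok.
abb: 2b undefined. 2b->0: no, abaaa/abba meet in 1. 2b->1: no, abaaa/abba meet in 1. 2b->2: no, abaaa/abba meet in 1. Open state 3: 2b->3.
abba: 3a undefined. 3a->0: ok.
babbb: 3b undefined. 3b->0: no, babbb/abba meet in 0. 3b->1: ok.
All examples now run through 4 states with every (state, symbol) defined. Accept strings end in {1,3}, Reject strings end in {0,2}; accept={1,3}.

states=4 start=0 accept={1,3} delta: 0a->1 0b->1 1a->1 1b->2 2a->1 2b->3 3a->0 3b->1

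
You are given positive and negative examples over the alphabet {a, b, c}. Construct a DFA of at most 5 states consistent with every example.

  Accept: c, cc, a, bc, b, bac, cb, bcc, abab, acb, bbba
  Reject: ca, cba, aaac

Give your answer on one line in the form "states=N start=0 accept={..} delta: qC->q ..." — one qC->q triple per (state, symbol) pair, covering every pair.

states=3 start=0 accept={0,1} delta: 0a->1 0b->0 0c->1 1a->2 1b->1 1c->0 2a->2 2b->0 2c->2

Grow the machine one transition at a time. Run the examples from 0; the earliest place one falls off (shortest prefix, ties alphabetical) gets sent to the lowest-numbered state that keeps every Accept/Reject pair distinguishable — a pair clashes when both reach the same state with identical unread suffix — and to a fresh state only if none does.
a: 0a undefined. 0a->0: no, c/aaac meet in 0 with "c" left. Open state 1: 0a->1.
b: 0b undefined. 0b->0: ok.
c: 0c undefined. 0c->0: no, a/ca meet in 1. 0c->1: ok.
aa: 1a undefined. 1a->0: no, cc/aaac meet in 1 with "c" left. 1a->1: no, c/ca meet in 1. Open state 2: 1a->2.
ab: 1b undefined. 1b->0: no, c/cba meet in 1. 1b->1: ok.
ac: 1c undefined. 1c->0: ok.
aaa: 2a undefined. 2a->0: no, c/aaac meet in 1. 2a->1: no, cc/aaac meet in 0. 2a->2: ok.
aaac: 2c undefined. 2c->0: no, cc/aaac meet in 0. 2c->1: no, c/aaac meet in 1. 2c->2: ok.
abab: 2b undefined. 2b->0: ok.
All examples now run through 3 states with every (state, symbol) defined. Accept strings end in {0,1}, Reject strings end in {2}; accept={0,1}.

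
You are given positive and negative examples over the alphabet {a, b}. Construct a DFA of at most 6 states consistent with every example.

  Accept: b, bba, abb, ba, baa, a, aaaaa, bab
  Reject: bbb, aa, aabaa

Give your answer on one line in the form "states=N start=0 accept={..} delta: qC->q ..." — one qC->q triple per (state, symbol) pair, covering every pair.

states=4 start=0 accept={0,1,2} delta: 0a->1 0b->2 1a->3 1b->0 2a->0 2b->3 3a->1 3b->3

State merging on the prefix tree: take the shortest (then alphabetical) example prefix whose next move is undefined and point that move at state 0, else 1, else 2, ...; a target is out if some Accept/Reject pair would then sit in one state with the same input left (inseparable). If every existing state is out, open a new one.
a: 0a undefined. 0a->0: no, baa/aabaa meet in 0 with "baa" left. Open state 1: 0a->1.
b: 0b undefined. 0b->0: no, b/bbb meet in 0. 0b->1: no, abb/bbb meet in 1 with "bb" left. Open state 2: 0b->2.
aa: 1a undefined. 1a->0: no, baa/aabaa meet in 2 with "aa" left. 1a->1: no, a/aa meet in 1. 1a->2: no, b/aa meet in 2. Open state 3: 1a->3.
ab: 1b undefined. 1b->0: ok.
ba: 2a undefined. 2a->0: ok.
bb: 2b undefined. 2b->0: no, b/bbb meet in 2. 2b->1: no, bba/aa meet in 3. 2b->2: no, b/bbb meet in 2. 2b->3: ok.
aaa: 3a undefined. 3a->0: no, aaaaa/aa meet in 3. 3a->1: ok.
aab: 3b undefined. 3b->0: no, ba/bbb meet in 0. 3b->1: no, bba/bbb meet in 1. 3b->2: no, b/bbb meet in 2. 3b->3: ok.
All examples now run through 4 states with every (state, symbol) defined. Accept strings end in {0,1,2}, Reject strings end in {3}; accept={0,1,2}.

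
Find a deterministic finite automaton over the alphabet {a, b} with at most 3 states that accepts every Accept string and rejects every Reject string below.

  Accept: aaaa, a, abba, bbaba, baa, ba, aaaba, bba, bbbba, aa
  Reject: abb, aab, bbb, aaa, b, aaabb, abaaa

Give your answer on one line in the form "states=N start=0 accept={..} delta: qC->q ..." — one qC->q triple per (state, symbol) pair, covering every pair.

Fold the examples into a partial DFA from state 0: repeatedly fix the first undefined (state, symbol) met by the shortest-then-alphabetical prefix, trying targets in increasing order and rejecting any under which an Accept and a Reject string meet in one state with the same remainder; add a state when all current targets are rejected. Accepting states are where Accept strings end.
a: 0a undefined. 0a->0: no, aaaa/aaa meet in 0. Open state 1: 0a->1.
b: 0b undefined. 0b->0: ok.
aa: 1a undefined. 1a->0: no, aaaa/aab meet in 0. 1a->1: no, aaaa/aaa meet in 1. Open state 2: 1a->2.
ab: 1b undefined. 1b->0: ok.
aaa: 2a undefined. 2a->0: ok.
aab: 2b undefined. 2b->0: ok.
All examples now run through 3 states with every (state, symbol) defined. Accept strings end in {1,2}, Reject strings end in {0}; accept={1,2}.

states=3 start=0 accept={1,2} delta: 0a->1 0b->0 1a->2 1b->0 2a->0 2b->0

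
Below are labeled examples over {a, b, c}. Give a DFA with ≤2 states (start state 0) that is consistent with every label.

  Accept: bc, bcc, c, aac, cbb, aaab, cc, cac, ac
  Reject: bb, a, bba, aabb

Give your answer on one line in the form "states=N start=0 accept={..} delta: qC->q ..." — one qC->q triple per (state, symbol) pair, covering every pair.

states=2 start=0 accept={1} delta: 0a->0 0b->1 0c->1 1a->0 1b->0 1c->1

Grow the machine one transition at a time. Run the examples from 0; the earliest place one falls off (shortest prefix, ties alphabetical) gets sent to the lowest-numbered state that keeps every Accept/Reject pair distinguishable — a pair clashes when both reach the same state with identical unread suffix — and to a fresh state only if none does.
a: 0a undefined. 0a->0: ok.
b: 0b undefined. 0b->0: no, aaab/bb meet in 0. Open state 1: 0b->1.
c: 0c undefined. 0c->0: no, c/a meet in 0. 0c->1: ok.
bb: 1b undefined. 1b->0: ok.
bc: 1c undefined. 1c->0: no, bc/bb meet in 0. 1c->1: ok.
ca: 1a undefined. 1a->0: ok.
All examples now run through 2 states with every (state, symbol) defined. Accept strings end in {1}, Reject strings end in {0}; accept={1}.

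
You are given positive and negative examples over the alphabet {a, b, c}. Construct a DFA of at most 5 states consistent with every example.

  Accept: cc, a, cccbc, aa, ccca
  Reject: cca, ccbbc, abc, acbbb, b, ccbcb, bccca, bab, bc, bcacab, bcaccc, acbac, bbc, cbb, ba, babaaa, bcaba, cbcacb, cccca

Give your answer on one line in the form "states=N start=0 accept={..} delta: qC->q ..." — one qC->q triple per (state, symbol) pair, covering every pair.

states=5 start=0 accept={0,3} delta: 0a->0 0b->1 0c->2 1a->1 1b->1 1c->1 2a->1 2b->0 2c->3 3a->1 3b->1 3c->4 4a->0 4b->2 4c->1

Fold the examples into a partial DFA from state 0: repeatedly fix the first undefined (state, symbol) met by the shortest-then-alphabetical prefix, trying targets in increasing order and rejecting any under which an Accept and a Reject string meet in one state with the same remainder; add a state when all current targets are rejected. Accepting states are where Accept strings end.
a: 0a undefined. 0a->0: ok.
b: 0b undefined. 0b->0: no, a/b meet in 0. Open state 1: 0b->1.
c: 0c undefined. 0c->0: no, cc/cca meet in 0. 0c->1: no, cc/abc meet in 1 with "c" left. Open state 2: 0c->2.
ba: 1a undefined. 1a->0: no, a/ba meet in 0. 1a->1: ok.
bb: 1b undefined. 1b->0: no, a/bab meet in 0. 1b->1: ok.
bc: 1c undefined. 1c->0: no, a/abc meet in 0. 1c->1: ok.
cb: 2b undefined. 2b->0: ok.
cc: 2c undefined. 2c->0: no, cc/cca meet in 0. 2c->1: no, cc/cca meet in 1. 2c->2: no, cc/acbac meet in 2. Open state 3: 2c->3.
cca: 3a undefined. 3a->0: no, a/cca meet in 0. 3a->1: ok.
ccb: 3b undefined. 3b->0: no, a/ccbcb meet in 0. 3b->1: ok.
ccc: 3c undefined. 3c->0: no, cccbc/cca meet in 1. 3c->1: no, cccbc/cca meet in 1. 3c->2: no, cccbc/acbac meet in 2. 3c->3: no, cccbc/cca meet in 1. Open state 4: 3c->4.
cbca: 2a undefined. 2a->0: no, a/cbcacb meet in 0. 2a->1: ok.
ccca: 4a undefined. 4a->0: ok.
cccb: 4b undefined. 4b->0: no, cccbc/acbac meet in 2. 4b->1: no, cccbc/cca meet in 1. 4b->2: ok.
cccc: 4c undefined. 4c->0: no, a/cccca meet in 0. 4c->1: ok.
All examples now run through 5 states with every (state, symbol) defined. Accept strings end in {0,3}, Reject strings end in {1,2}; accept={0,3}.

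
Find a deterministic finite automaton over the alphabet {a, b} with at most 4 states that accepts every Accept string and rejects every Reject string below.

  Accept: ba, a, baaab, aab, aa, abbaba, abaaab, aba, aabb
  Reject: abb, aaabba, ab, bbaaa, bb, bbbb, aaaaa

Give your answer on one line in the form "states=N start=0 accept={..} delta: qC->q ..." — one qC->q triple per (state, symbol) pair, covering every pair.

states=4 start=0 accept={1,2} delta: 0a->1 0b->0 1a->2 1b->0 2a->3 2b->2 3a->2 3b->2

Fold the examples into a partial DFA from state 0: repeatedly fix the first undefined (state, symbol) met by the shortest-then-alphabetical prefix, trying targets in increasing order and rejecting any under which an Accept and a Reject string meet in one state with the same remainder; add a state when all current targets are rejected. Accepting states are where Accept strings end.
a: 0a undefined. 0a->0: no, a/aaaaa meet in 0. Open state 1: 0a->1.
b: 0b undefined. 0b->0: ok.
aa: 1a undefined. 1a->0: no, ba/bbaaa meet in 1. 1a->1: no, ba/bbaaa meet in 1. Open state 2: 1a->2.
ab: 1b undefined. 1b->0: ok.
aaa: 2a undefined. 2a->0: no, ba/aaabba meet in 1. 2a->1: no, ba/aaabba meet in 1. 2a->2: no, aa/bbaaa meet in 2. Open state 3: 2a->3.
aab: 2b undefined. 2b->0: no, aab/abb meet in 0. 2b->1: no, aabb/abb meet in 0. 2b->2: ok.
aaaa: 3a undefined. 3a->0: no, ba/aaaaa meet in 1. 3a->1: no, aab/aaaaa meet in 2. 3a->2: ok.
aaab: 3b undefined. 3b->0: no, ba/aaabba meet in 1. 3b->1: no, ba/aaabba meet in 1. 3b->2: ok.
All examples now run through 4 states with every (state, symbol) defined. Accept strings end in {1,2}, Reject strings end in {0,3}; accept={1,2}.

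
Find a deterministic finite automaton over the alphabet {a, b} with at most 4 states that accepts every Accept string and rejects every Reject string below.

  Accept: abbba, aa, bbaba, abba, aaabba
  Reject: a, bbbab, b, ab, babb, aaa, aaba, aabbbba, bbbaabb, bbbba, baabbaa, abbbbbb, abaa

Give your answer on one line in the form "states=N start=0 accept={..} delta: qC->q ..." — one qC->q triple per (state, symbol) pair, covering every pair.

states=4 start=0 accept={2} delta: 0a->1 0b->0 1a->2 1b->1 2a->1 2b->3 3a->0 3b->3

Grow the machine one transition at a time. Run the examples from 0; the earliest place one falls off (shortest prefix, ties alphabetical) gets sent to the lowest-numbered state that keeps every Accept/Reject pair distinguishable — a pair clashes when both reach the same state with identical unread suffix — and to a fresh state only if none does.
a: 0a undefined. 0a->0: no, aa/a meet in 0. Open state 1: 0a->1.
b: 0b undefined. 0b->0: ok.
aa: 1a undefined. 1a->0: no, aa/b meet in 0. 1a->1: no, aa/a meet in 1. Open state 2: 1a->2.
ab: 1b undefined. 1b->0: no, abbba/a meet in 1. 1b->1: ok.
aaa: 2a undefined. 2a->0: no, aaabba/a meet in 1. 2a->1: ok.
aab: 2b undefined. 2b->0: no, abbba/baabbaa meet in 2. 2b->1: no, abbba/aaba meet in 2. 2b->2: no, abbba/bbbaabb meet in 2. Open state 3: 2b->3.
aaba: 3a undefined. 3a->0: ok.
aabb: 3b undefined. 3b->0: no, abbba/baabbaa meet in 2. 3b->1: no, abbba/aabbbba meet in 2. 3b->2: no, abbba/bbbaabb meet in 2. 3b->3: ok.
All examples now run through 4 states with every (state, symbol) defined. Accept strings end in {2}, Reject strings end in {0,1,3}; accept={2}.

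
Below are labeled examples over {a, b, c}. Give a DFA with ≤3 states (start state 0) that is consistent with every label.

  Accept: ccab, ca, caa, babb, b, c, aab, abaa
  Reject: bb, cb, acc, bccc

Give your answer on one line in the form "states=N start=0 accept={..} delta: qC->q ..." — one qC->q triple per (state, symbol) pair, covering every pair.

State merging on the prefix tree: take the shortest (then alphabetical) example prefix whose next move is undefined and point that move at state 0, else 1, else 2, ...; a target is out if some Accept/Reject pair would then sit in one state with the same input left (inseparable). If every existing state is out, open a new one.
a: 0a undefined. 0a->0: ok.
b: 0b undefined. 0b->0: no, babb/bb meet in 0. Open state 1: 0b->1.
c: 0c undefined. 0c->0: no, ccab/cb meet in 1. 0c->1: ok.
ba: 1a undefined. 1a->0: no, babb/bb meet in 1 with "b" left. 1a->1: ok.
bb: 1b undefined. 1b->0: ok.
bc: 1c undefined. 1c->0: ok.
All examples now run through 2 states with every (state, symbol) defined. Accept strings end in {1}, Reject strings end in {0}; accept={1}.

states=2 start=0 accept={1} delta: 0a->0 0b->1 0c->1 1a->1 1b->0 1c->0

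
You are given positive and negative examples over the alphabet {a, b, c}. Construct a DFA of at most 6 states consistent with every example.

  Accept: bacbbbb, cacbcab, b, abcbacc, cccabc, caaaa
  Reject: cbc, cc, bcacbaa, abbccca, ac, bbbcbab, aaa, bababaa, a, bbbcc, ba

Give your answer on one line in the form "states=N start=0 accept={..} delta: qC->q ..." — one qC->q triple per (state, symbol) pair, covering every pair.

Grow the machine one transition at a time. Run the examples from 0; the earliest place one falls off (shortest prefix, ties alphabetical) gets sent to the lowest-numbered state that keeps every Accept/Reject pair distinguishable — a pair clashes when both reach the same state with identical unread suffix — and to a fresh state only if none does.
a: 0a undefined. 0a->0: ok.
b: 0b undefined. 0b->0: no, b/aaa meet in 0. Open state 1: 0b->1.
c: 0c undefined. 0c->0: no, cccabc/cbc meet in 1 with "c" left. 0c->1: no, b/ac meet in 1. Open state 2: 0c->2.
ba: 1a undefined. 1a->0: ok.
bb: 1b undefined. 1b->0: ok.
bc: 1c undefined. 1c->0: no, b/bbbcbab meet in 1. 1c->1: no, b/bbbcbab meet in 1. 1c->2: ok.
ca: 2a undefined. 2a->0: no, caaaa/aaa meet in 0. 2a->1: no, caaaa/aaa meet in 0. 2a->2: no, caaaa/ac meet in 2. Open state 3: 2a->3.
cb: 2b undefined. 2b->0: no, bacbbbb/bbbcbab meet in 1. 2b->1: no, bacbbbb/aaa meet in 0. 2b->2: no, bacbbbb/ac meet in 2. 2b->3: ok.
cc: 2c undefined. 2c->0: ok.
caa: 3a undefined. 3a->0: no, b/bbbcbab meet in 1. 3a->1: no, abcbacc/cc meet in 0. 3a->2: no, abcbacc/ac meet in 2. 3a->3: no, caaaa/abbccca meet in 3. Open state 4: 3a->4.
cac: 3c undefined. 3c->0: ok.
caaa: 4a undefined. 4a->0: no, caaaa/cbc meet in 0. 4a->1: no, caaaa/cbc meet in 0. 4a->2: no, caaaa/abbccca meet in 3. 4a->3: ok.
bacbb: 3b undefined. 3b->0: no, bacbbbb/cbc meet in 0. 3b->1: no, cccabc/ac meet in 2. 3b->2: no, bacbbbb/ac meet in 2. 3b->3: no, bacbbbb/abbccca meet in 3. 3b->4: ok.
abcbac: 4c undefined. 4c->0: no, abcbacc/ac meet in 2. 4c->1: no, abcbacc/ac meet in 2. 4c->2: no, abcbacc/cbc meet in 0. 4c->3: no, abcbacc/cbc meet in 0. 4c->4: ok.
bacbbb: 4b undefined. 4b->0: ok.
All examples now run through 5 states with every (state, symbol) defined. Accept strings end in {1,4}, Reject strings end in {0,2,3}; accept={1,4}.

states=5 start=0 accept={1,4} delta: 0a->0 0b->1 0c->2 1a->0 1b->0 1c->2 2a->3 2b->3 2c->0 3a->4 3b->4 3c->0 4a->3 4b->0 4c->4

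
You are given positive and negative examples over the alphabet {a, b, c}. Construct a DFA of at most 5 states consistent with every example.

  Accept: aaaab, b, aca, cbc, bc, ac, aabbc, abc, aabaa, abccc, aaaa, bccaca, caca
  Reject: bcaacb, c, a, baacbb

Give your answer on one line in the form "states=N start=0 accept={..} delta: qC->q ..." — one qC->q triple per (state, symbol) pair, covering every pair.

states=4 start=0 accept={2,3} delta: 0a->1 0b->2 0c->0 1a->2 1b->1 1c->2 2a->2 2b->2 2c->3 3a->1 3b->1 3c->3

State merging on the prefix tree: take the shortest (then alphabetical) example prefix whose next move is undefined and point that move at state 0, else 1, else 2, ...; a target is out if some Accept/Reject pair would then sit in one state with the same input left (inseparable). If every existing state is out, open a new one.
a: 0a undefined. 0a->0: no, ac/c meet in 0 with "c" left. Open state 1: 0a->1.
b: 0b undefined. 0b->0: no, bc/c meet in 0 with "c" left. 0b->1: no, b/a meet in 1. Open state 2: 0b->2.
c: 0c undefined. 0c->0: ok.
aa: 1a undefined. 1a->0: no, aaaa/c meet in 0. 1a->1: no, aaaa/a meet in 1. 1a->2: ok.
ab: 1b undefined. 1b->0: no, abc/c meet in 0. 1b->1: ok.
ac: 1c undefined. 1c->0: no, aca/a meet in 1. 1c->1: no, ac/a meet in 1. 1c->2: ok.
ba: 2a undefined. 2a->0: no, aaaab/a meet in 1. 2a->1: no, aca/a meet in 1. 2a->2: ok.
bc: 2c undefined. 2c->0: no, aaaab/baacbb meet in 2 with "b" left. 2c->1: no, cbc/bcaacb meet in 1. 2c->2: no, aaaab/bcaacb meet in 2 with "b" left. Open state 3: 2c->3.
aab: 2b undefined. 2b->0: no, aaaab/c meet in 0. 2b->1: no, aaaab/a meet in 1. 2b->2: ok.
bca: 3a undefined. 3a->0: no, aaaab/bcaacb meet in 2. 3a->1: ok.
bcc: 3c undefined. 3c->0: no, abccc/c meet in 0. 3c->1: no, abccc/a meet in 1. 3c->2: no, bccaca/a meet in 1. 3c->3: ok.
baacb: 3b undefined. 3b->0: no, aaaab/baacbb meet in 2. 3b->1: ok.
All examples now run through 4 states with every (state, symbol) defined. Accept strings end in {2,3}, Reject strings end in {0,1}; accept={2,3}.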